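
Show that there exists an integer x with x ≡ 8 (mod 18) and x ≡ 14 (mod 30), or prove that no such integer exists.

gcd(18, 30) = 6. A simultaneous solution exists iff 8 ≡ 14 (mod 6); here 8 mod 6 = 2 = 14 mod 6, so it does.
Step through x = 8, 8 + 18, 8 + 2·18, …: the values 8, 26, 44 reduce mod 30 to 8, 26, 14. The value 44 hits 14.
Indeed 44 ≡ 8 (mod 18) and 44 ≡ 14 (mod 30).

x = 44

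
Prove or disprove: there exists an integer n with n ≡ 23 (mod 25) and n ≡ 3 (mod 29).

gcd(25, 29) = 1, so the Chinese Remainder Theorem guarantees exactly one residue class mod 725 satisfying both.
Any solution of the first congruence is n = 23 + 25t; substituting into the second, 25t ≡ 3 − 23 ≡ 9 (mod 29).
To invert 25 modulo 29: 29 = 1·25 + 4, 25 = 6·4 + 1, 4 = 4·1 + 0, and unwinding, 1 = 25 − 6·4 = 25 − 6·(29 − 1·25) = −6·29 + 7·25. Thus 25⁻¹ ≡ 7 (mod 29).
Therefore t ≡ 7·9 = 63 ≡ 5 (mod 29).
With t = 5: n = 23 + 25·5 = 148.
Indeed 148 ≡ 23 (mod 25) and 148 ≡ 3 (mod 29).

n = 148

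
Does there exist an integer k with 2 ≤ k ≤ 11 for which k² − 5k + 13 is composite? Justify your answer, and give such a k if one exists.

At k = 9: 9² − 5·9 + 13 = 49 = 7·7, which is composite.

k = 9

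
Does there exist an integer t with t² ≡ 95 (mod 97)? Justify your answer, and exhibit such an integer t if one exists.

Take t = 80. Then 80² = 6400 = 65·97 + 95, so 80² ≡ 95 (mod 97).

t = 80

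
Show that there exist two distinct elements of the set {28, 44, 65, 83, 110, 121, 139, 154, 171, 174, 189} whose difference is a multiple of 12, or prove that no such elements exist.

There is no such pair.

Reduce each element modulo 12: 28↦4, 44↦8, 65↦5, 83↦11, 110↦2, 121↦1, 139↦7, 154↦10, 171↦3, 174↦6, 189↦9.
All 11 residues are distinct, so no two elements differ by a multiple of 12.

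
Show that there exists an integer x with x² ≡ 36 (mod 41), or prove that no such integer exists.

Take x = 6. Then 6² = 36, and since 0 ≤ 36 < 41 this is already reduced: 6² ≡ 36 (mod 41).

x = 6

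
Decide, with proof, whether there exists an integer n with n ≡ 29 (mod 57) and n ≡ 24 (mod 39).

gcd(57, 39) = 3. If n ≡ 29 (mod 57) and n ≡ 24 (mod 39), then n ≡ 29 (mod 3) and n ≡ 24 (mod 3).
But 29 mod 3 = 2 while 24 mod 3 = 0, a contradiction.
So no integer satisfies both congruences.

No such integer exists.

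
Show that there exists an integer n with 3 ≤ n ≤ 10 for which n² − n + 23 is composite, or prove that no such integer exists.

n = 9

At n = 9: 9² − 9 + 23 = 95 = 5·19, which is composite.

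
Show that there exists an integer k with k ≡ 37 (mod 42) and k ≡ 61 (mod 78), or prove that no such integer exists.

Here gcd(42, 78) = 6, and both 37 and 61 leave remainder 1 mod 6, so the system is consistent.
Write k = 37 + 42t. Then 42t ≡ 61 − 37 ≡ 24 (mod 78); dividing through by 6 gives 7t ≡ 4 (mod 13).
Invert 7 mod 13 by the Euclidean algorithm: 13 = 1·7 + 6, 7 = 1·6 + 1, 6 = 6·1 + 0; back-substituting, 1 = 7 − 1·6 = 7 − (13 − 1·7) = −13 + 2·7. Hence 7·2 ≡ 1, so 7⁻¹ ≡ 2 (mod 13).
Therefore t ≡ 2·4 = 8 (mod 13).
Then k = 37 + 42·8 = 373.
Verify: 373 = 8·42 + 37 and 373 = 4·78 + 61. ✓

k = 373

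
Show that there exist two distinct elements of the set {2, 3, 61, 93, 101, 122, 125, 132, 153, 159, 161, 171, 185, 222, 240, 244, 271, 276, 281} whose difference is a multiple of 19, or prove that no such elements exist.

No such pair exists.

Two integers differ by a multiple of 19 exactly when they have the same residue mod 19. The residues are 2↦2, 3↦3, 61↦4, 93↦17, 101↦6, 122↦8, 125↦11, 132↦18, 153↦1, 159↦7, 161↦9, 171↦0, 185↦14, 222↦13, 240↦12, 244↦16, 271↦5, 276↦10, 281↦15.
All 19 residues are distinct, so no two elements differ by a multiple of 19.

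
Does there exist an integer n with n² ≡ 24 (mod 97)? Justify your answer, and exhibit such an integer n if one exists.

Take n = 86. Then 86² = 7396 = 76·97 + 24, so 86² ≡ 24 (mod 97).

n = 86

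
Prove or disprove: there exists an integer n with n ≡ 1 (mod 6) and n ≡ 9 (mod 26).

Here gcd(6, 26) = 2, and both 1 and 9 leave remainder 1 mod 2, so the system is consistent.
Write n = 1 + 6t. Then 6t ≡ 9 − 1 ≡ 8 (mod 26); dividing through by 2 gives 3t ≡ 4 (mod 13).
To invert 3 modulo 13: 13 = 4·3 + 1, 3 = 3·1 + 0, and unwinding, 1 = 13 − 4·3. Thus 3⁻¹ ≡ -4 ≡ 9 (mod 13).
Therefore t ≡ 9·4 = 36 ≡ 10 (mod 13).
Then n = 1 + 6·10 = 61.
Indeed 61 ≡ 1 (mod 6) and 61 ≡ 9 (mod 26).

n = 61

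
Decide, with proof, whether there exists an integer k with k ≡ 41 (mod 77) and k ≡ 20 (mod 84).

k = 272

gcd(77, 84) = 7. A simultaneous solution exists iff 41 ≡ 20 (mod 7); here 41 mod 7 = 6 = 20 mod 7, so it does.
The integers ≡ 41 (mod 77) are 41, 118, 195, 272, …; their remainders mod 84 are 41, 34, 27, 20, so k = 272 is the first that is ≡ 20 (mod 84).
Check: 272 mod 77 = 41, 272 mod 84 = 20. ✓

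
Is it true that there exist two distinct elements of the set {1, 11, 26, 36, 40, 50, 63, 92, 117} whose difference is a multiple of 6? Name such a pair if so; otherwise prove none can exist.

26 and 50 are such a pair.

Both 26 and 50 leave remainder 2 on division by 6; their difference 24 = 4·6 is a multiple of 6.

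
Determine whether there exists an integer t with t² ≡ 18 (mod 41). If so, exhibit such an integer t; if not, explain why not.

t = 10

t = 10 works: 10² = 100, and 100 − 18 = 82 = 2·41.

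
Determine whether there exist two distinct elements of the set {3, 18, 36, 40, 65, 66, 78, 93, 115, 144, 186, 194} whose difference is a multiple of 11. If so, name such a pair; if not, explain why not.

The pair (3, 36) works.

Reduce each element mod 11: 3↦3, 18↦7, 36↦3, 40↦7, 65↦10, 66↦0, 78↦1, 93↦5, 115↦5, 144↦1, 186↦10, 194↦7. The residue 3 repeats (at 3 and 36), and 36 − 3 = 33 = 3·11.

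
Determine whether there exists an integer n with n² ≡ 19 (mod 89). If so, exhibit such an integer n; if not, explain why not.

89 is prime, so by Euler's criterion 19 is a square mod 89 iff 19^((89−1)/2) = 19^44 ≡ 1 (mod 89).
Squaring successively (mod 89): 19^2 = 361 ≡ 5; 19^4 ≡ 5² = 25 ≡ 25; 19^8 ≡ 25² = 625 ≡ 2; 19^16 ≡ 2² = 4 ≡ 4; 19^32 ≡ 4² = 16 ≡ 16.
Since 44 = 32 + 8 + 4, 19^44 ≡ 16 · 2 · 25; multiplying out mod 89: 16·2 = 32 ≡ 32, then 32·25 = 800 ≡ 88. Thus 19^44 ≡ 88 ≡ −1 (mod 89).
The value −1 means 19 is a non-residue modulo 89, so n² ≡ 19 (mod 89) is impossible.

No such integer exists.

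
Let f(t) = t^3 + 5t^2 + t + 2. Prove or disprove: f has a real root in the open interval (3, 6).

The endpoint values f(3) = 77 and f(6) = 404 are both positive. Claim: f(t) > 0 for every t in (3, 6).
Substitute t = 3 + u, where 0 < u < 3 on the interval. Expanding, f(3 + u) = u^3 + 14u^2 + 58u + 77.
The nonzero coefficients here are all positive, so for u > 0 every term is positive (or zero), and the constant term 77 is strictly positive.
Therefore f(t) > 0 throughout (3, 6), and f has no zero there.

No.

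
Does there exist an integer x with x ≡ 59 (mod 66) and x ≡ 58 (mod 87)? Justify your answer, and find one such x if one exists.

Reduce both congruences modulo 3, which divides 66 and 87: they say x ≡ 59 (mod 3) and x ≡ 58 (mod 3).
These are incompatible: 59 − 58 = 1 is not divisible by 3.
Hence the system has no solution.

No such integer exists.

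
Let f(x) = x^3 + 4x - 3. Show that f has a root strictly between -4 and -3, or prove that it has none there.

No.

Evaluate at the endpoints: f(-4) = -83, f(-3) = -42 — same sign (negative).
The derivative f'(x) = 3x^2 + 4 is a quadratic with discriminant 0² − 4·3·4 = -48 < 0; it never vanishes, so it is always positive (sign of the leading coefficient).
Hence f is strictly increasing on ℝ, and in particular on [-4, -3]. A strictly monotone function with same-sign endpoint values stays negative on the whole interval, so f has no zero in (-4, -3).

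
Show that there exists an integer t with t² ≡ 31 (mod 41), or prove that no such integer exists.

t = 20

Take t = 20. Then 20² = 400 = 9·41 + 31, so 20² ≡ 31 (mod 41).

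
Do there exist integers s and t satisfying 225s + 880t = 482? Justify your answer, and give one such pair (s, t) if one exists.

No, no such integers exist.

gcd(225, 880) = 5, so every integer of the form 225s + 880t is a multiple of 5.
But 482 = 5·96 + 2, so 5 ∤ 482.
Therefore 225s + 880t = 482 has no solution in integers.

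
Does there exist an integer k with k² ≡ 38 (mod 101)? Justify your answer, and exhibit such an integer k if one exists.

No such integer exists.

101 is prime, so by Euler's criterion 38 is a square mod 101 iff 38^((101−1)/2) = 38^50 ≡ 1 (mod 101).
Squaring successively (mod 101): 38^2 = 1444 ≡ 30; 38^4 ≡ 30² = 900 ≡ 92; 38^8 ≡ 92² = 8464 ≡ 81; 38^16 ≡ 81² = 6561 ≡ 97; 38^32 ≡ 97² = 9409 ≡ 16.
Since 50 = 32 + 16 + 2, 38^50 ≡ 16 · 97 · 30; multiplying out mod 101: 16·97 = 1552 ≡ 37, then 37·30 = 1110 ≡ 100. Thus 38^50 ≡ 100 ≡ −1 (mod 101).
By Euler's criterion 38 is a quadratic non-residue mod 101: no k satisfies k² ≡ 38 (mod 101).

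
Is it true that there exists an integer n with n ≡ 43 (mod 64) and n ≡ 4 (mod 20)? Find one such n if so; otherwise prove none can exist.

gcd(64, 20) = 4. If n ≡ 43 (mod 64) and n ≡ 4 (mod 20), then n ≡ 43 (mod 4) and n ≡ 4 (mod 4).
However 43 ≡ 3 and 4 ≡ 0 (mod 4), and 3 ≠ 0.
Hence the system has no solution.

There is no such integer.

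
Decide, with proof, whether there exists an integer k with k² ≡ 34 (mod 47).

k = 9

k = 9 works: 9² = 81, and 81 − 34 = 47 = 1·47.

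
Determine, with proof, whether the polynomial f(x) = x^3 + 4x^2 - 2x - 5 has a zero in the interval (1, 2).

f(1) = -2 and f(2) = 15, which have opposite signs.
As a polynomial, f is continuous on every closed interval.
By the Intermediate Value Theorem f must vanish at some point of (1, 2).

Yes, f has a root in the interval.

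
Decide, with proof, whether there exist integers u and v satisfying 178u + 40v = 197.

No such integers exist.

Both 178 and 40 are divisible by gcd(178, 40) = 2, hence so is any combination 178u + 40v.
But 197 = 2·98 + 1, so 2 ∤ 197.
Therefore 178u + 40v = 197 has no solution in integers.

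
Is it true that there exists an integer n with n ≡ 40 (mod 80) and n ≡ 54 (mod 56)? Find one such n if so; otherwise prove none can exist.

gcd(80, 56) = 8. If n ≡ 40 (mod 80) and n ≡ 54 (mod 56), then n ≡ 40 (mod 8) and n ≡ 54 (mod 8).
However 40 ≡ 0 and 54 ≡ 6 (mod 8), and 0 ≠ 6.
Hence the system has no solution.

There is no such integer.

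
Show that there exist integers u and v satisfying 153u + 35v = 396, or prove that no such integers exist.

u = 17, v = -63

153 and 35 are coprime, so 153u + 35v ranges over all of ℤ.
Run the Euclidean algorithm on 153 and 35: 153 = 4·35 + 13, 35 = 2·13 + 9, 13 = 1·9 + 4, 9 = 2·4 + 1, 4 = 4·1 + 0.
Back-substituting, 1 = 9 − 2·4 = 9 − 2·(13 − 1·9) = −2·13 + 3·9 = −2·13 + 3·(35 − 2·13) = 3·35 − 8·13 = 3·35 − 8·(153 − 4·35) = −8·153 + 35·35; that is, 153·(-8) + 35·35 = 1.
Times 396: 153·(-3168) + 35·13860 = 396, so (-3168, 13860) solves it.
The general solution is u = -3168 + 35k, v = 13860 − 153k; taking k = 91 gives the smaller pair u = 17, v = -63.
Indeed 153·17 + 35·(-63) = 2601 − 2205 = 396.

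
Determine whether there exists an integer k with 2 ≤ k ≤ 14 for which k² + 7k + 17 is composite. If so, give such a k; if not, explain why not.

At k = 2: 2² + 7·2 + 17 = 35 = 5·7, which is composite.

k = 2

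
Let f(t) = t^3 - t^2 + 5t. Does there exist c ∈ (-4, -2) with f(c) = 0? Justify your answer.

f(-4) = -100 and f(-2) = -22, both negative.
The derivative f'(t) = 3t^2 - 2t + 5 is a quadratic with discriminant (-2)² − 4·3·5 = -56 < 0; it never vanishes, so it is always positive (sign of the leading coefficient).
Hence f is strictly increasing on ℝ, and in particular on [-4, -2]. A strictly monotone function with same-sign endpoint values stays negative on the whole interval, so f has no zero in (-4, -2).

No such root exists.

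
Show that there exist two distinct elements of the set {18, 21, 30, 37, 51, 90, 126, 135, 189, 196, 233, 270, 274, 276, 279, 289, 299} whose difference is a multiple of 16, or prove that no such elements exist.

Both 18 and 274 leave remainder 2 on division by 16; their difference 256 = 16·16 is a multiple of 16.

18 and 274 are such a pair.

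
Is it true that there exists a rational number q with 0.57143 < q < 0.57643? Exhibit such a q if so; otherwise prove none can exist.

q = 19/33

Look for a denominator N such that an integer falls strictly between N·0.57143 and N·0.57643. N = 33 works: 33·0.57143 = 18.85719 < 19 < 19.02219 = 33·0.57643.
Dividing back, 0.57143 < 19/33 < 0.57643, and 19/33 is rational.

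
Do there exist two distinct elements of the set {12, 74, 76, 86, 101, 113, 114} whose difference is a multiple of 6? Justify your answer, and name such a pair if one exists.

Both 12 and 114 leave remainder 0 on division by 6; their difference 102 = 17·6 is a multiple of 6.

The pair (12, 114) works.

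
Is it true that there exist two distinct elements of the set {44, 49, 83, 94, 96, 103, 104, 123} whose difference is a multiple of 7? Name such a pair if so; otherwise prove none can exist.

83 and 104 are such a pair.

Reduce each element mod 7: 44↦2, 49↦0, 83↦6, 94↦3, 96↦5, 103↦5, 104↦6, 123↦4. The residue 6 repeats (at 83 and 104), and 104 − 83 = 21 = 3·7.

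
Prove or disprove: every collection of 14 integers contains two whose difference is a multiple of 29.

Take the 14 consecutive integers 108, 109, …, 121: their residues mod 29 are all distinct because 14 ≤ 29.
Any two of them differ by at most 13 < 29 and by at least 1, so no difference is a multiple of 29.

No, the set {108, 109, 110, 111, 112, 113, 114, 115, 116, 117, 118, 119, 120, 121} is a counterexample.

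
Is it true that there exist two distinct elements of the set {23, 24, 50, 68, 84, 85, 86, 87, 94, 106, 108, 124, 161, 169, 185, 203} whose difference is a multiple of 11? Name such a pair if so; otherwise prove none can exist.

Both 24 and 68 leave remainder 2 on division by 11; their difference 44 = 4·11 is a multiple of 11.

The pair (24, 68) works.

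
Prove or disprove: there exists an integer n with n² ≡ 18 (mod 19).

Since (19 − n)² ≡ n² (mod 19), it suffices to square n = 0, 1, …, 9: the residues are 0, 1, 4, 9, 16, 6, 17, 11, 7, 5.
So the quadratic residues mod 19 are {0, 1, 4, 5, 6, 7, 9, 11, 16, 17}, and 18 is not among them.
Hence no integer n has n² ≡ 18 (mod 19).

There is no such integer.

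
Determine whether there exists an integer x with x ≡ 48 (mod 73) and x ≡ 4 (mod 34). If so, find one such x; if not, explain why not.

Since 73 and 34 share no common factor, CRT says the pair of congruences has a solution (unique mod 2482).
Any solution of the first congruence is x = 48 + 73t; substituting into the second, 73t ≡ 4 − 48 ≡ 24 (mod 34).
73 ≡ 5 (mod 34), so this reads 5t ≡ 24 (mod 34). To invert 5 modulo 34: 34 = 6·5 + 4, 5 = 1·4 + 1, 4 = 4·1 + 0, and unwinding, 1 = 5 − 1·4 = 5 − (34 − 6·5) = −34 + 7·5. Thus 5⁻¹ ≡ 7 (mod 34).
Therefore t ≡ 7·24 = 168 ≡ 32 (mod 34).
With t = 32: x = 48 + 73·32 = 2384.
Check: 2384 mod 73 = 48, 2384 mod 34 = 4. ✓

x = 2384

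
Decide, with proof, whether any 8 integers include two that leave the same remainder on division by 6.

Each integer lies in one of the 6 residue classes modulo 6.
Placing 8 integers into 6 classes, some class receives at least two — say a and b.
So a and b have equal remainders mod 6, which is exactly what was to be shown.

Yes, this is always true.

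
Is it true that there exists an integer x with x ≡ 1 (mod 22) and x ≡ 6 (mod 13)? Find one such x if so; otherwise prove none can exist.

gcd(22, 13) = 1, so the Chinese Remainder Theorem guarantees exactly one residue class mod 286 satisfying both.
Write x = 1 + 22t and require 1 + 22t ≡ 6 (mod 13), i.e. 22t ≡ 5 (mod 13).
22 ≡ 9 (mod 13), so this reads 9t ≡ 5 (mod 13). Note 9·3 = 27 ≡ 1 (mod 13) (as 27 − 1 = 2·13), so 9⁻¹ ≡ 3.
Multiplying by 3: t ≡ 3·5 = 15 ≡ 2 (mod 13).
With t = 2: x = 1 + 22·2 = 45.
Check: 45 mod 22 = 1, 45 mod 13 = 6. ✓

x = 45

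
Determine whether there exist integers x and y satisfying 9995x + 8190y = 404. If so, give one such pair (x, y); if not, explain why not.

There are no such integers.

gcd(9995, 8190) = 5, so every integer of the form 9995x + 8190y is a multiple of 5.
But 404 = 5·80 + 4, so 5 ∤ 404.
Therefore 9995x + 8190y = 404 has no solution in integers.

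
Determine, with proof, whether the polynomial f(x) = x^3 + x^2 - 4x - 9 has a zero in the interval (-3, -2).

f(-3) = -15 and f(-2) = -5, both negative, so a sign-change argument is unavailable; we show f keeps this sign on the whole interval.
Substitute x = -2 − u, where 0 < u < 1 on the interval. Expanding, f(-2 − u) = -u^3 - 5u^2 - 4u - 5.
The nonzero coefficients here are all negative, so for u > 0 every term is negative (or zero), and the constant term -5 is strictly negative.
So f is strictly negative on (-3, -2); no root exists in the interval.

No such root exists.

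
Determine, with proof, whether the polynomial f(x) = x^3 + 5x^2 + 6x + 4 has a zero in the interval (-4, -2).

f(-4) = -4 and f(-2) = 4, which have opposite signs.
Since f is a polynomial it is continuous on [-4, -2].
By the Intermediate Value Theorem, f takes the value 0 somewhere in the open interval.

Such a root exists.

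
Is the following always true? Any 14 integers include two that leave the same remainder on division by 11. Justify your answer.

True.

Each integer lies in one of the 11 residue classes modulo 11.
Placing 14 integers into 11 classes, some class receives at least two — say a and b.
That is, a and b leave the same remainder on division by 11, as claimed.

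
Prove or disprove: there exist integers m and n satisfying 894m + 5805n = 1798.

No, no such integers exist.

Any value of 894m + 5805n is a multiple of gcd(894, 5805) = 3.
However 1798 leaves remainder 1 on division by 3.
Hence no integers m, n satisfy the equation.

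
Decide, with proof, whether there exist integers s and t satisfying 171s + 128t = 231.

171 and 128 are coprime, so 171s + 128t ranges over all of ℤ.
Run the Euclidean algorithm on 171 and 128: 171 = 1·128 + 43, 128 = 2·43 + 42, 43 = 1·42 + 1, 42 = 42·1 + 0.
Back-substituting, 1 = 43 − 1·42 = 43 − (128 − 2·43) = −128 + 3·43 = −128 + 3·(171 − 1·128) = 3·171 − 4·128; that is, 171·3 + 128·(-4) = 1.
Times 231: 171·693 + 128·(-924) = 231, so (693, -924) solves it.
Subtracting 5·128 from s and adding 5·171 to t gives the tidier solution (53, -69).
Indeed 171·53 + 128·(-69) = 9063 − 8832 = 231.

s = 53, t = -69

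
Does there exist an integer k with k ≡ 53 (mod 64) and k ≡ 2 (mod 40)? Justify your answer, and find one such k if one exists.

Reduce both congruences modulo 8, which divides 64 and 40: they say k ≡ 53 (mod 8) and k ≡ 2 (mod 8).
These are incompatible: 53 − 2 = 51 is not divisible by 8.
So no integer satisfies both congruences.

There is no such integer.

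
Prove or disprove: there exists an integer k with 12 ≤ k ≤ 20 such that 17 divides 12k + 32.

k = 20

For k = 12, 13, …, 19 the values 176, 188, 200, 212, 224, 236, 248, 260 are not multiples of 17. At k = 20 we get 12·20 + 32 = 272, and 272 = 17·16.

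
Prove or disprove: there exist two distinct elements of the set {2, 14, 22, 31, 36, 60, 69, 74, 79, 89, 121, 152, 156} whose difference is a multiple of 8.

Both 2 and 74 leave remainder 2 on division by 8; their difference 72 = 9·8 is a multiple of 8.

Yes: 2 and 74.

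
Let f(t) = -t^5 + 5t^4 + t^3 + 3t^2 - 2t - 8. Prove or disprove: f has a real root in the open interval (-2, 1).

Yes, f has a root in the interval.

f(-2) = 112 and f(1) = -2, which have opposite signs.
Since f is a polynomial it is continuous on [-2, 1].
By the Intermediate Value Theorem, f takes the value 0 somewhere in the open interval.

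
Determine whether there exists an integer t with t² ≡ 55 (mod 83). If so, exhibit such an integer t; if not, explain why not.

83 is prime, so by Euler's criterion 55 is a square mod 83 iff 55^((83−1)/2) = 55^41 ≡ 1 (mod 83).
Squaring successively (mod 83): 55^2 = 3025 ≡ 37; 55^4 ≡ 37² = 1369 ≡ 41; 55^8 ≡ 41² = 1681 ≡ 21; 55^16 ≡ 21² = 441 ≡ 26; 55^32 ≡ 26² = 676 ≡ 12.
Since 41 = 32 + 8 + 1, 55^41 ≡ 12 · 21 · 55; multiplying out mod 83: 12·21 = 252 ≡ 3, then 3·55 = 165 ≡ 82. Thus 55^41 ≡ 82 ≡ −1 (mod 83).
By Euler's criterion 55 is a quadratic non-residue mod 83: no t satisfies t² ≡ 55 (mod 83).

No, no such integer exists.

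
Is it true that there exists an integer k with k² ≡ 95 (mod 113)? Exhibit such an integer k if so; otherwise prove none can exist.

k = 78

k = 78 works: 78² = 6084, and 6084 − 95 = 5989 = 53·113.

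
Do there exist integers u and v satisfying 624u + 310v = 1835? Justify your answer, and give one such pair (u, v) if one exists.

No such integers exist.

Any value of 624u + 310v is a multiple of gcd(624, 310) = 2.
But 1835 is not a multiple of 2 (it leaves remainder 1).
Therefore 624u + 310v = 1835 has no solution in integers.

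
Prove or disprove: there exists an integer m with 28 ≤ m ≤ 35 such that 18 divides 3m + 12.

At m = 32 we get 3·32 + 12 = 108, and 108 = 18·6.

m = 32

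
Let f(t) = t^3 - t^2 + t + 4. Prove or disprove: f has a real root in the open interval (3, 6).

f has no root in that interval.

Evaluate at the endpoints: f(3) = 25, f(6) = 190 — same sign (positive).
f'(t) = 3t^2 - 2t + 1 has discriminant (-2)² − 4·3·1 = -8 < 0, so f' has no real roots and is positive for every real t.
So f is strictly increasing; between 3 and 6 its values lie between f(3) = 25 and f(6) = 190, all positive. Therefore f has no root in (3, 6).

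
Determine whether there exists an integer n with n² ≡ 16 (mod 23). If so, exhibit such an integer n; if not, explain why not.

Take n = 4. Then 4² = 16, and since 0 ≤ 16 < 23 this is already reduced: 4² ≡ 16 (mod 23).

n = 4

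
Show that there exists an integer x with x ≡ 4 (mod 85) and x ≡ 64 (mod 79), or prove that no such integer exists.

The moduli 85 and 79 are coprime, so by the Chinese Remainder Theorem a unique solution modulo 6715 exists.
Any solution of the first congruence is x = 4 + 85t; substituting into the second, 85t ≡ 64 − 4 ≡ 60 (mod 79).
85 ≡ 6 (mod 79), so this reads 6t ≡ 60 (mod 79). Note 6·66 = 396 ≡ 1 (mod 79) (as 396 − 1 = 5·79), so 6⁻¹ ≡ 66.
Therefore t ≡ 66·60 = 3960 ≡ 10 (mod 79).
With t = 10: x = 4 + 85·10 = 854.
Check: 854 mod 85 = 4, 854 mod 79 = 64. ✓

x = 854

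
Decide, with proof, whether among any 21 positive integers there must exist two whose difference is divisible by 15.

There are exactly 15 possible remainders on division by 15.
Since 21 > 15, two of the 21 integers must share a residue class by the pigeonhole principle; call them a and b.
Then a ≡ b (mod 15), i.e. 15 ∣ (a − b).

Yes, this is always true.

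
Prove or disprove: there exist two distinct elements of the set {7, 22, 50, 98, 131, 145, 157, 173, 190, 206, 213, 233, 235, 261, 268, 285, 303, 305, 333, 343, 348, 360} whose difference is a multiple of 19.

7 and 235 are such a pair.

Reduce each element mod 19: 7↦7, 22↦3, 50↦12, 98↦3, 131↦17, 145↦12, 157↦5, 173↦2, 190↦0, 206↦16, 213↦4, 233↦5, 235↦7, 261↦14, 268↦2, 285↦0, 303↦18, 305↦1, 333↦10, 343↦1, 348↦6, 360↦18. The residue 7 repeats (at 7 and 235), and 235 − 7 = 228 = 12·19.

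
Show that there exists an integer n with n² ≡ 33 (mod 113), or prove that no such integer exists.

There is no such integer.

Apply Euler's criterion with the prime 113: 33 is a quadratic residue iff 33^56 ≡ 1 (mod 113), and a non-residue iff it is ≡ −1.
Repeated squaring mod 113: 33^2 = 1089 ≡ 72; 33^4 ≡ 72² = 5184 ≡ 99; 33^8 ≡ 99² = 9801 ≡ 83; 33^16 ≡ 83² = 6889 ≡ 109; 33^32 ≡ 109² = 11881 ≡ 16.
Since 56 = 32 + 16 + 8, 33^56 ≡ 16 · 109 · 83; multiplying out mod 113: 16·109 = 1744 ≡ 49, then 49·83 = 4067 ≡ 112. Thus 33^56 ≡ 112 ≡ −1 (mod 113).
The value −1 means 33 is a non-residue modulo 113, so n² ≡ 33 (mod 113) is impossible.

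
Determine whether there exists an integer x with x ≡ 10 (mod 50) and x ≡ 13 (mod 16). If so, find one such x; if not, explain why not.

Reduce both congruences modulo 2, which divides 50 and 16: they say x ≡ 10 (mod 2) and x ≡ 13 (mod 2).
But 10 mod 2 = 0 while 13 mod 2 = 1, a contradiction.
Therefore no such x exists.

There is no such integer.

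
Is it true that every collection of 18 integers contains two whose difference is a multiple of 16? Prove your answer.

Each integer lies in one of the 16 residue classes modulo 16.
Placing 18 integers into 16 classes, some class receives at least two — say a and b.
Equal remainders mean a − b ≡ 0 (mod 16), so 16 divides their difference.

Yes.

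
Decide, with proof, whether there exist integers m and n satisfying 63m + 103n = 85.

m = 88, n = -53

63 and 103 are coprime, so 63m + 103n ranges over all of ℤ.
Euclidean algorithm: 103 = 1·63 + 40, 63 = 1·40 + 23, 40 = 1·23 + 17, 23 = 1·17 + 6, 17 = 2·6 + 5, 6 = 1·5 + 1, 5 = 5·1 + 0.
Unwinding: 1 = 6 − 1·5 = 6 − (17 − 2·6) = −17 + 3·6 = −17 + 3·(23 − 1·17) = 3·23 − 4·17 = 3·23 − 4·(40 − 1·23) = −4·40 + 7·23 = −4·40 + 7·(63 − 1·40) = 7·63 − 11·40 = 7·63 − 11·(103 − 1·63) = −11·103 + 18·63, i.e. 63·18 + 103·(-11) = 1.
Times 85: 63·1530 + 103·(-935) = 85, so (1530, -935) solves it.
Subtracting 14·103 from m and adding 14·63 to n gives the tidier solution (88, -53).
Check: 63·88 + 103·(-53) = 5544 − 5459 = 85. ✓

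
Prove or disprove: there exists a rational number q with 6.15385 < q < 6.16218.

Scale by 19: the interval becomes (116.92315, 117.08142), which contains the integer 117.
So q = 117/19 works: it is a ratio of integers, and dividing 19·6.15385 < 117 < 19·6.16218 through by 19 gives 6.15385 < 117/19 < 6.16218.

q = 117/19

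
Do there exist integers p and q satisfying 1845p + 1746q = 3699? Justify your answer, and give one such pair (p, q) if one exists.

Every value of 1845p + 1746q is a multiple of gcd(1845, 1746) = 9; since 9 ∣ 3699, solutions exist.
Dividing through by 9 reduces the equation to 205p + 194q = 411.
Run the Euclidean algorithm on 205 and 194: 205 = 1·194 + 11, 194 = 17·11 + 7, 11 = 1·7 + 4, 7 = 1·4 + 3, 4 = 1·3 + 1, 3 = 3·1 + 0.
Back-substituting, 1 = 4 − 1·3 = 4 − (7 − 1·4) = −7 + 2·4 = −7 + 2·(11 − 1·7) = 2·11 − 3·7 = 2·11 − 3·(194 − 17·11) = −3·194 + 53·11 = −3·194 + 53·(205 − 1·194) = 53·205 − 56·194; that is, 205·53 + 194·(-56) = 1.
Multiplying through by 411: p = 53·411 = 21783, q = (-56)·411 = -23016 is a solution.
The general solution is p = 21783 + 194k, q = -23016 − 205k; taking k = -112 gives the smaller pair p = 55, q = -56.
Check: 1845·55 + 1746·(-56) = 101475 − 97776 = 3699. ✓

p = 55, q = -56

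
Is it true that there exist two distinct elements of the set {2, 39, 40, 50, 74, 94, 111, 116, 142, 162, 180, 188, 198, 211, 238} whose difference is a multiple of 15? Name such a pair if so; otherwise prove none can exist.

Two integers differ by a multiple of 15 exactly when they have the same residue mod 15. The residues are 2↦2, 39↦9, 40↦10, 50↦5, 74↦14, 94↦4, 111↦6, 116↦11, 142↦7, 162↦12, 180↦0, 188↦8, 198↦3, 211↦1, 238↦13.
These 15 residues are pairwise different, hence no difference of two elements is divisible by 15.

No such pair exists.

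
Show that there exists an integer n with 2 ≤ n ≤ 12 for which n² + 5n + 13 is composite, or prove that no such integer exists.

At n = 5: 5² + 5·5 + 13 = 63 = 3·21, which is composite.

n = 5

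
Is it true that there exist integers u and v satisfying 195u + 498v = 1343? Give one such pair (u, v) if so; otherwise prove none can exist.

There are no such integers.

Any value of 195u + 498v is a multiple of gcd(195, 498) = 3.
However 1343 leaves remainder 2 on division by 3.
Therefore 195u + 498v = 1343 has no solution in integers.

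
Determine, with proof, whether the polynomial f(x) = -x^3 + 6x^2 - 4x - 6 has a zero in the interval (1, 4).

f(1) = -5 and f(4) = 10, which have opposite signs.
f is continuous everywhere (it is a polynomial), in particular on [1, 4].
By the Intermediate Value Theorem f must vanish at some point of (1, 4).

Such a root exists.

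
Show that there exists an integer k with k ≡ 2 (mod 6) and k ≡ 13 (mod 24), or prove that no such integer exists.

Reduce both congruences modulo 6, which divides 6 and 24: they say k ≡ 2 (mod 6) and k ≡ 13 (mod 6).
These are incompatible: 2 − 13 = -11 is not divisible by 6.
So no integer satisfies both congruences.

No, no such integer exists.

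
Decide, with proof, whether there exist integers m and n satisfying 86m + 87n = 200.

86 and 87 are coprime, so 86m + 87n ranges over all of ℤ.
Run the Euclidean algorithm on 87 and 86: 87 = 1·86 + 1, 86 = 86·1 + 0.
Working back up the chain: 1 = 87 − 1·86. So 86·(-1) + 87·1 = 1.
Times 200: 86·(-200) + 87·200 = 200, so (-200, 200) solves it.
Shifting by a multiple of (87, −86) keeps it a solution: m = -200 + 3·87 = 61, n = 200 − 3·86 = -58.
Indeed 86·61 + 87·(-58) = 5246 − 5046 = 200.

m = 61, n = -58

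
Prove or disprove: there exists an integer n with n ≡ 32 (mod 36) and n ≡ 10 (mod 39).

Both moduli are multiples of 3 = gcd(36, 39), so any solution would satisfy n ≡ 32 and n ≡ 10 modulo 3 simultaneously.
These are incompatible: 32 − 10 = 22 is not divisible by 3.
So no integer satisfies both congruences.

No, no such integer exists.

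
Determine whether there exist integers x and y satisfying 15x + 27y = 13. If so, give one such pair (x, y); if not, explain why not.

There are no such integers.

Any value of 15x + 27y is a multiple of gcd(15, 27) = 3.
But 13 is not a multiple of 3 (it leaves remainder 1).
So the equation is unsolvable over ℤ.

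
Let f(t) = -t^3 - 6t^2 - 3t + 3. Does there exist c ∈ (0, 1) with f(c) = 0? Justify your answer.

f(0) = 3 and f(1) = -7, which have opposite signs.
As a polynomial, f is continuous on every closed interval.
The Intermediate Value Theorem then guarantees some c ∈ (0, 1) with f(c) = 0.

Such a root exists.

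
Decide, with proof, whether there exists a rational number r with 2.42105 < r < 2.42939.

Look for a denominator N such that an integer falls strictly between N·2.42105 and N·2.42939. N = 7 works: 7·2.42105 = 16.94735 < 17 < 17.00573 = 7·2.42939.
So r = 17/7 works: it is a ratio of integers, and dividing 7·2.42105 < 17 < 7·2.42939 through by 7 gives 2.42105 < 17/7 < 2.42939.

r = 17/7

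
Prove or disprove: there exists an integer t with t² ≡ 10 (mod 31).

t = 17 works: 17² = 289, and 289 − 10 = 279 = 9·31.

t = 17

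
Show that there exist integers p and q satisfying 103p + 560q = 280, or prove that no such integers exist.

103 and 560 are coprime, so 103p + 560q ranges over all of ℤ.
Run the Euclidean algorithm on 560 and 103: 560 = 5·103 + 45, 103 = 2·45 + 13, 45 = 3·13 + 6, 13 = 2·6 + 1, 6 = 6·1 + 0.
Back-substituting, 1 = 13 − 2·6 = 13 − 2·(45 − 3·13) = −2·45 + 7·13 = −2·45 + 7·(103 − 2·45) = 7·103 − 16·45 = 7·103 − 16·(560 − 5·103) = −16·560 + 87·103; that is, 103·87 + 560·(-16) = 1.
Multiplying through by 280: p = 87·280 = 24360, q = (-16)·280 = -4480 is a solution.
The general solution is p = 24360 + 560k, q = -4480 − 103k; taking k = -43 gives the smaller pair p = 280, q = -51.
Indeed 103·280 + 560·(-51) = 28840 − 28560 = 280.

p = 280, q = -51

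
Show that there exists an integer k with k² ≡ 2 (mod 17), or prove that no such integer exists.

k = 11

k = 11 works: 11² = 121, and 121 − 2 = 119 = 7·17.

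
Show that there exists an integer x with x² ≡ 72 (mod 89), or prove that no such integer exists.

x = 28

Take x = 28. Then 28² = 784 = 8·89 + 72, so 28² ≡ 72 (mod 89).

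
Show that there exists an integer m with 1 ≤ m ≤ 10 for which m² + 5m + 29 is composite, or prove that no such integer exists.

m = 4

At m = 4: 4² + 5·4 + 29 = 65 = 5·13, which is composite.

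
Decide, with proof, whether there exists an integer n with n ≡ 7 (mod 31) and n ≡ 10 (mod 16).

gcd(31, 16) = 1, so the Chinese Remainder Theorem guarantees exactly one residue class mod 496 satisfying both.
Write n = 7 + 31t and require 7 + 31t ≡ 10 (mod 16), i.e. 31t ≡ 3 (mod 16).
31 ≡ 15 (mod 16), so this reads 15t ≡ 3 (mod 16). To invert 15 modulo 16: 16 = 1·15 + 1, 15 = 15·1 + 0, and unwinding, 1 = 16 − 1·15. Thus 15⁻¹ ≡ -1 ≡ 15 (mod 16).
Multiplying by 15: t ≡ 15·3 = 45 ≡ 13 (mod 16).
Taking t = 13 gives n = 7 + 31·13 = 410.
Indeed 410 ≡ 7 (mod 31) and 410 ≡ 10 (mod 16).

n = 410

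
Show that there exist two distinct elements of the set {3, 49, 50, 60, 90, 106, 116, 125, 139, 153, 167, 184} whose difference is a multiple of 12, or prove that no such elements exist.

Reduce each element modulo 12: 3↦3, 49↦1, 50↦2, 60↦0, 90↦6, 106↦10, 116↦8, 125↦5, 139↦7, 153↦9, 167↦11, 184↦4.
These 12 residues are pairwise different, hence no difference of two elements is divisible by 12.

There is no such pair.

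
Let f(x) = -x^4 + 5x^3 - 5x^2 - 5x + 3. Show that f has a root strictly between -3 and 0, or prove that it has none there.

Such a root exists.

f(-3) = -243 and f(0) = 3, which have opposite signs.
As a polynomial, f is continuous on every closed interval.
By the Intermediate Value Theorem, f takes the value 0 somewhere in the open interval.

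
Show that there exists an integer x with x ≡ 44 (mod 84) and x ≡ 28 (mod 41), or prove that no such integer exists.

Since 84 and 41 share no common factor, CRT says the pair of congruences has a solution (unique mod 3444).
Write x = 44 + 84t and require 44 + 84t ≡ 28 (mod 41), i.e. 84t ≡ 25 (mod 41).
84 ≡ 2 (mod 41), so this reads 2t ≡ 25 (mod 41). Note 2·21 = 42 ≡ 1 (mod 41) (as 42 − 1 = 1·41), so 2⁻¹ ≡ 21.
Therefore t ≡ 21·25 = 525 ≡ 33 (mod 41).
Taking t = 33 gives x = 44 + 84·33 = 2816.
Indeed 2816 ≡ 44 (mod 84) and 2816 ≡ 28 (mod 41).

x = 2816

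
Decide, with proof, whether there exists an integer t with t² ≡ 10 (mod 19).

Since (19 − t)² ≡ t² (mod 19), it suffices to square t = 0, 1, …, 9: the residues are 0, 1, 4, 9, 16, 6, 17, 11, 7, 5.
The set of squares mod 19 is therefore {0, 1, 4, 5, 6, 7, 9, 11, 16, 17}, which does not contain 10.
Therefore t² ≡ 10 (mod 19) has no solution.

No such integer exists.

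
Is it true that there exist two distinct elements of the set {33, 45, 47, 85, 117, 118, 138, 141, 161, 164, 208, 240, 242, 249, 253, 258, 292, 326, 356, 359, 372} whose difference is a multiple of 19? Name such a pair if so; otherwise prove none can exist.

33 and 242 are such a pair.

Both 33 and 242 leave remainder 14 on division by 19; their difference 209 = 11·19 is a multiple of 19.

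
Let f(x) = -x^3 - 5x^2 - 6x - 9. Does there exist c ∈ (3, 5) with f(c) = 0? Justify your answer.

No such root exists.

The endpoint values f(3) = -99 and f(5) = -289 are both negative. Claim: f(x) < 0 for every x in (3, 5).
Substitute x = 3 + u, where 0 < u < 2 on the interval. Expanding, f(3 + u) = -u^3 - 14u^2 - 63u - 99.
The nonzero coefficients here are all negative, so for u > 0 every term is negative (or zero), and the constant term -99 is strictly negative.
So f is strictly negative on (3, 5); no root exists in the interval.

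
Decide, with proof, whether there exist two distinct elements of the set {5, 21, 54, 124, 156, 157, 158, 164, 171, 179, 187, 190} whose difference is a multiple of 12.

Two integers differ by a multiple of 12 exactly when they have the same residue mod 12. The residues are 5↦5, 21↦9, 54↦6, 124↦4, 156↦0, 157↦1, 158↦2, 164↦8, 171↦3, 179↦11, 187↦7, 190↦10.
These 12 residues are pairwise different, hence no difference of two elements is divisible by 12.

No, no such pair exists.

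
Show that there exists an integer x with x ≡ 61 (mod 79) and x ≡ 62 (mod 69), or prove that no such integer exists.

x = 614

gcd(79, 69) = 1, so the Chinese Remainder Theorem guarantees exactly one residue class mod 5451 satisfying both.
Any solution of the first congruence is x = 61 + 79t; substituting into the second, 79t ≡ 62 − 61 ≡ 1 (mod 69).
79 ≡ 10 (mod 69), so this reads 10t ≡ 1 (mod 69). Note 10·7 = 70 ≡ 1 (mod 69) (as 70 − 1 = 1·69), so 10⁻¹ ≡ 7.
Multiplying by 7: t ≡ 7·1 = 7 (mod 69).
With t = 7: x = 61 + 79·7 = 614.
Check: 614 mod 79 = 61, 614 mod 69 = 62. ✓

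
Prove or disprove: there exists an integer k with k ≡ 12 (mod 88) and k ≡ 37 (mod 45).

Since 88 and 45 share no common factor, CRT says the pair of congruences has a solution (unique mod 3960).
Any solution of the first congruence is k = 12 + 88t; substituting into the second, 88t ≡ 37 − 12 ≡ 25 (mod 45).
88 ≡ 43 (mod 45), so this reads 43t ≡ 25 (mod 45). To invert 43 modulo 45: 45 = 1·43 + 2, 43 = 21·2 + 1, 2 = 2·1 + 0, and unwinding, 1 = 43 − 21·2 = 43 − 21·(45 − 1·43) = −21·45 + 22·43. Thus 43⁻¹ ≡ 22 (mod 45).
Therefore t ≡ 22·25 = 550 ≡ 10 (mod 45).
Taking t = 10 gives k = 12 + 88·10 = 892.
Check: 892 mod 88 = 12, 892 mod 45 = 37. ✓

k = 892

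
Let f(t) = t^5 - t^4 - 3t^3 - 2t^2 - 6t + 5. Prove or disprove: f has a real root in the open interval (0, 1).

Yes, f has a root in the interval.

f(0) = 5 and f(1) = -6, which have opposite signs.
Since f is a polynomial it is continuous on [0, 1].
By the Intermediate Value Theorem, f takes the value 0 somewhere in the open interval.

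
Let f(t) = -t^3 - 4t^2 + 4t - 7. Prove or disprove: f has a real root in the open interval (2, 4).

f has no root in that interval.

The endpoint values f(2) = -23 and f(4) = -119 are both negative. Claim: f(t) < 0 for every t in (2, 4).
Shift to the endpoint 2: with t = 2 + u (0 < u < 2), one computes f(2 + u) = -u^3 - 10u^2 - 24u - 23.
All 4 nonzero coefficients of this polynomial in u are negative; hence for u > 0 the value is a sum of negative terms (the constant -23 among them).
So f is strictly negative on (2, 4); no root exists in the interval.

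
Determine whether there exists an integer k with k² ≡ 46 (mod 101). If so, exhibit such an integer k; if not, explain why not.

Apply Euler's criterion with the prime 101: 46 is a quadratic residue iff 46^50 ≡ 1 (mod 101), and a non-residue iff it is ≡ −1.
Repeated squaring mod 101: 46^2 = 2116 ≡ 96; 46^4 ≡ 96² = 9216 ≡ 25; 46^8 ≡ 25² = 625 ≡ 19; 46^16 ≡ 19² = 361 ≡ 58; 46^32 ≡ 58² = 3364 ≡ 31.
Since 50 = 32 + 16 + 2, 46^50 ≡ 31 · 58 · 96; multiplying out mod 101: 31·58 = 1798 ≡ 81, then 81·96 = 7776 ≡ 100. Thus 46^50 ≡ 100 ≡ −1 (mod 101).
By Euler's criterion 46 is a quadratic non-residue mod 101: no k satisfies k² ≡ 46 (mod 101).

No such integer exists.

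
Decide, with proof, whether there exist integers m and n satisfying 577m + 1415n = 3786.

577 and 1415 are coprime, so 577m + 1415n ranges over all of ℤ.
Dividing repeatedly: 1415 = 2·577 + 261, 577 = 2·261 + 55, 261 = 4·55 + 41, 55 = 1·41 + 14, 41 = 2·14 + 13, 14 = 1·13 + 1, 13 = 13·1 + 0.
Back-substituting, 1 = 14 − 1·13 = 14 − (41 − 2·14) = −41 + 3·14 = −41 + 3·(55 − 1·41) = 3·55 − 4·41 = 3·55 − 4·(261 − 4·55) = −4·261 + 19·55 = −4·261 + 19·(577 − 2·261) = 19·577 − 42·261 = 19·577 − 42·(1415 − 2·577) = −42·1415 + 103·577; that is, 577·103 + 1415·(-42) = 1.
Scaling by 3786 gives the particular solution (m, n) = (389958, -159012).
Shifting by a multiple of (1415, −577) keeps it a solution: m = 389958 − 275·1415 = 833, n = -159012 + 275·577 = -337.
Check: 577·833 + 1415·(-337) = 480641 − 476855 = 3786. ✓

m = 833, n = -337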